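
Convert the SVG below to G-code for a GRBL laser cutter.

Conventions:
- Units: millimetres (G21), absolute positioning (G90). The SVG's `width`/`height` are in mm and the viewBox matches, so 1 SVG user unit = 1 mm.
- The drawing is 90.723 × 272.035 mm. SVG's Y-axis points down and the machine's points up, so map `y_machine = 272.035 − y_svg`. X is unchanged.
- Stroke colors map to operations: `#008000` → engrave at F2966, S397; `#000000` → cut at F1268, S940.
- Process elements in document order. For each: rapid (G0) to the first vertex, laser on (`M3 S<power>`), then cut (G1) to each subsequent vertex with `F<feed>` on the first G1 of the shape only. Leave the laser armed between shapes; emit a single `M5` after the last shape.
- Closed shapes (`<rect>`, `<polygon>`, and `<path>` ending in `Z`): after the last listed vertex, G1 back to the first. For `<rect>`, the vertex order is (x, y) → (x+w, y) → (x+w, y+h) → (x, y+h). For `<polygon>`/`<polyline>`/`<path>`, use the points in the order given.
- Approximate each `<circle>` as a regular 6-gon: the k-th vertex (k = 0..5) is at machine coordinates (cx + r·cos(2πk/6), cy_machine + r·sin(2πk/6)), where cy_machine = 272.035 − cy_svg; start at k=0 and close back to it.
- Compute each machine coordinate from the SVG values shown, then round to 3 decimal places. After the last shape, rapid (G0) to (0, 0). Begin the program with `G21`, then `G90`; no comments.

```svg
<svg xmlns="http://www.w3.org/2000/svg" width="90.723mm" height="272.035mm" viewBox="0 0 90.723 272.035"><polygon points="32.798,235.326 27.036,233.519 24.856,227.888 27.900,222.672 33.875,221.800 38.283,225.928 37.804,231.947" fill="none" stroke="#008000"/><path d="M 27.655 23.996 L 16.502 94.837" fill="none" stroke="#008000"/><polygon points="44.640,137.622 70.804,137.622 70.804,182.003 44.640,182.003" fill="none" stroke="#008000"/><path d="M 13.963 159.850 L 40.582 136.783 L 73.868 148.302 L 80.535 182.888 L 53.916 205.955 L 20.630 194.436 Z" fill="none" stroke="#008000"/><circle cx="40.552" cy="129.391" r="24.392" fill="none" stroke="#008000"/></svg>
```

G21
G90
G0 X32.798 Y36.709
M3 S397
G1 X27.036 Y38.516 F2966
G1 X24.856 Y44.147
G1 X27.900 Y49.363
G1 X33.875 Y50.235
G1 X38.283 Y46.107
G1 X37.804 Y40.088
G1 X32.798 Y36.709
G0 X27.655 Y248.039
M3 S397
G1 X16.502 Y177.198 F2966
G0 X44.640 Y134.413
M3 S397
G1 X70.804 Y134.413 F2966
G1 X70.804 Y90.032
G1 X44.640 Y90.032
G1 X44.640 Y134.413
G0 X13.963 Y112.185
M3 S397
G1 X40.582 Y135.252 F2966
G1 X73.868 Y123.733
G1 X80.535 Y89.147
G1 X53.916 Y66.080
G1 X20.630 Y77.599
G1 X13.963 Y112.185
G0 X64.944 Y142.644
M3 S397
G1 X52.748 Y163.768 F2966
G1 X28.356 Y163.768
G1 X16.160 Y142.644
G1 X28.356 Y121.520
G1 X52.748 Y121.520
G1 X64.944 Y142.644
M5
G0 X0.000 Y0.000

Since the viewBox matches the mm dimensions, user units are millimetres directly. The only transform is the Y-flip y_m = 272.035 − y_svg.

Shape 1 is a regular polygon drawn with `<polygon>`. Its stroke #008000 means engrave at S397, F2966. After flipping Y the toolpath is (32.798,36.709) → (27.036,38.516) → (24.856,44.147) → (27.900,49.363) → (33.875,50.235) → (38.283,46.107) → (37.804,40.088) → (32.798,36.709), returning to the start.

Shape 2 is a line segment drawn with `<path>`. Its stroke #008000 means engrave at S397, F2966. After flipping Y the toolpath is (27.655,248.039) → (16.502,177.198).

Shape 3 is a rectangle drawn with `<polygon>`. Its stroke #008000 means engrave at S397, F2966. After flipping Y the toolpath is (44.640,134.413) → (70.804,134.413) → (70.804,90.032) → (44.640,90.032) → (44.640,134.413), returning to the start.

Shape 4 is a regular polygon drawn with `<path>`. Its stroke #008000 means engrave at S397, F2966. After flipping Y the toolpath is (13.963,112.185) → (40.582,135.252) → (73.868,123.733) → (80.535,89.147) → (53.916,66.080) → (20.630,77.599) → (13.963,112.185), returning to the start.

Shape 5 is a circle drawn with `<circle>`. Its stroke #008000 means engrave at S397, F2966. After flipping Y the toolpath is (64.944,142.644) → (52.748,163.768) → (28.356,163.768) → (16.160,142.644) → (28.356,121.520) → (52.748,121.520) → (64.944,142.644), returning to the start.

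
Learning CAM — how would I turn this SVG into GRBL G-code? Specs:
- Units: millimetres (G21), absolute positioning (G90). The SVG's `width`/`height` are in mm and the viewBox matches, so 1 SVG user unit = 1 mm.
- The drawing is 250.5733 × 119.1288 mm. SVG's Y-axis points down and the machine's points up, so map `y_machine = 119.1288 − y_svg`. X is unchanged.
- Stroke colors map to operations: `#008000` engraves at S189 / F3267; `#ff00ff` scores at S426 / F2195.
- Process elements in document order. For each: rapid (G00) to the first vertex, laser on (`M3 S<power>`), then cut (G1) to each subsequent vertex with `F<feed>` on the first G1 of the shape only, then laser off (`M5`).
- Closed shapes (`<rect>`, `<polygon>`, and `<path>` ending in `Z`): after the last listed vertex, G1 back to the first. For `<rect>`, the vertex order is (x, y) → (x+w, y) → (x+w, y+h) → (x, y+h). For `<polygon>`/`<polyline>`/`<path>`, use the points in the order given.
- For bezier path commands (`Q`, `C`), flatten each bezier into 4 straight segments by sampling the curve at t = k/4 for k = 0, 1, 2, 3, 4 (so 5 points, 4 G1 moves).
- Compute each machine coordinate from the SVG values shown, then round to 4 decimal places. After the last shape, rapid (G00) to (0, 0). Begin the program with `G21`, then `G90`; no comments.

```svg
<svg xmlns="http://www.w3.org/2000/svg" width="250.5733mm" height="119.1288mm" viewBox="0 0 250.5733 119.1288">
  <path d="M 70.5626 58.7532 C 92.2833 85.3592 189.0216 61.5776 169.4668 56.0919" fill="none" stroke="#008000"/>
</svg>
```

G21
G90
G00 X70.5626 Y60.3756
M3 S189
G1 X97.9297 Y48.7956 F3267
G1 X135.4930 Y49.6719
G1 X165.3172 Y56.5653
G1 X169.4668 Y63.0369
M5
G00 X0.0000 Y0.0000

1 u = 1 mm; y_m = 119.1288 − y.

[1] `<path>` cubic bezier, #008000→engrave S189 F3267: (70.5626,60.3756) → (97.9297,48.7956) → (135.4930,49.6719) → (165.3172,56.5653) → (169.4668,63.0369)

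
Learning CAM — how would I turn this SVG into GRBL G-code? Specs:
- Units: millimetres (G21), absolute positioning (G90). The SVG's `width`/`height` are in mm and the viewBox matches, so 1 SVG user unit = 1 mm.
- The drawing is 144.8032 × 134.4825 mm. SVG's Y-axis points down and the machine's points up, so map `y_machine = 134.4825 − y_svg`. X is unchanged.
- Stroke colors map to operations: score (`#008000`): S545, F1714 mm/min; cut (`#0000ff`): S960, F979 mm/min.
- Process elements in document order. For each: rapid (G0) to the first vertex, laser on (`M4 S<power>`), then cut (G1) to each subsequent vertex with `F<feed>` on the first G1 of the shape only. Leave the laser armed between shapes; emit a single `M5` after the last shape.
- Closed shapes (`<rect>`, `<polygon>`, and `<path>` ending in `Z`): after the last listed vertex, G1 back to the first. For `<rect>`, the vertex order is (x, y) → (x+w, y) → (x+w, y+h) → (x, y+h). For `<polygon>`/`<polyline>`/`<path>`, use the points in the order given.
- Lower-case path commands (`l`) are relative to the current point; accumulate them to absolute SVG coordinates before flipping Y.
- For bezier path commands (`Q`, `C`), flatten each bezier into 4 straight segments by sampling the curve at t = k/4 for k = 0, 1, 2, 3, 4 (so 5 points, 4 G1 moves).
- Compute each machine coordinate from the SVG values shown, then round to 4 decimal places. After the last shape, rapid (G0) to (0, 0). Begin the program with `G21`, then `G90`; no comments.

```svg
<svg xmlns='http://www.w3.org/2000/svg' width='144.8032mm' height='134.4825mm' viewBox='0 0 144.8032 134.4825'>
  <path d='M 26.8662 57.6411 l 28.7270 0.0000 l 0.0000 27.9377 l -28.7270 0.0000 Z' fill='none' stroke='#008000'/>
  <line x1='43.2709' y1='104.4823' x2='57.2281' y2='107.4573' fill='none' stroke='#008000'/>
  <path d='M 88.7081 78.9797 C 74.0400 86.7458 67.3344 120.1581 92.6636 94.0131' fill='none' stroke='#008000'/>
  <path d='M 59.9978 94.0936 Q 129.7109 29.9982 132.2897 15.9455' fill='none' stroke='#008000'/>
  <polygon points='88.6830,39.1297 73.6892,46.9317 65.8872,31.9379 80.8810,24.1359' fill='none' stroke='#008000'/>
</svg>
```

viewBox `0 0 144.8032 134.4825` with mm width/height → 1 unit = 1 mm. Flip: y_m = 134.4825 − y_svg.

**Shape 1** — `<path>` rectangle, stroke `#008000` → score (S545, F1714). Machine vertices: (26.8662,76.8414) → (55.5932,76.8414) → (55.5932,48.9037) → (26.8662,48.9037) → (26.8662,76.8414). Closed: final G1 returns to the first vertex.

**Shape 2** — `<line>` line segment, stroke `#008000` → score (S545, F1714). Machine vertices: (43.2709,30.0002) → (57.2281,27.0252). Open path.

**Shape 3** — `<path>` cubic bezier, stroke `#008000` → score (S545, F1714). Control points (SVG): P0=(88.7081,78.9797), P1=(74.0400,86.7458), P2=(67.3344,120.1581), P3=(92.6636,94.0131); sampled at t=k/4. Machine vertices: (88.7081,55.5028) → (79.5761,46.2009) → (75.6869,35.2694) → (79.2971,30.6963) → (92.6636,40.4694). Open path.

**Shape 4** — `<path>` quadratic bezier, stroke `#008000` → score (S545, F1714). Control points (SVG): P0=(59.9978,94.0936), P1=(129.7109,29.9982), P2=(132.2897,15.9455); sampled at t=k/4. Machine vertices: (59.9978,40.3889) → (90.6585,69.3089) → (112.9273,91.9736) → (126.8044,108.3830) → (132.2897,118.5370). Open path.

**Shape 5** — `<polygon>` regular polygon, stroke `#008000` → score (S545, F1714). Machine vertices: (88.6830,95.3528) → (73.6892,87.5508) → (65.8872,102.5446) → (80.8810,110.3466) → (88.6830,95.3528). Closed: final G1 returns to the first vertex.

G21
G90
G0 X26.8662 Y76.8414
M4 S545
G1 X55.5932 Y76.8414 F1714
G1 X55.5932 Y48.9037
G1 X26.8662 Y48.9037
G1 X26.8662 Y76.8414
G0 X43.2709 Y30.0002
M4 S545
G1 X57.2281 Y27.0252 F1714
G0 X88.7081 Y55.5028
M4 S545
G1 X79.5761 Y46.2009 F1714
G1 X75.6869 Y35.2694
G1 X79.2971 Y30.6963
G1 X92.6636 Y40.4694
G0 X59.9978 Y40.3889
M4 S545
G1 X90.6585 Y69.3089 F1714
G1 X112.9273 Y91.9736
G1 X126.8044 Y108.3830
G1 X132.2897 Y118.5370
G0 X88.6830 Y95.3528
M4 S545
G1 X73.6892 Y87.5508 F1714
G1 X65.8872 Y102.5446
G1 X80.8810 Y110.3466
G1 X88.6830 Y95.3528
M5
G0 X0.0000 Y0.0000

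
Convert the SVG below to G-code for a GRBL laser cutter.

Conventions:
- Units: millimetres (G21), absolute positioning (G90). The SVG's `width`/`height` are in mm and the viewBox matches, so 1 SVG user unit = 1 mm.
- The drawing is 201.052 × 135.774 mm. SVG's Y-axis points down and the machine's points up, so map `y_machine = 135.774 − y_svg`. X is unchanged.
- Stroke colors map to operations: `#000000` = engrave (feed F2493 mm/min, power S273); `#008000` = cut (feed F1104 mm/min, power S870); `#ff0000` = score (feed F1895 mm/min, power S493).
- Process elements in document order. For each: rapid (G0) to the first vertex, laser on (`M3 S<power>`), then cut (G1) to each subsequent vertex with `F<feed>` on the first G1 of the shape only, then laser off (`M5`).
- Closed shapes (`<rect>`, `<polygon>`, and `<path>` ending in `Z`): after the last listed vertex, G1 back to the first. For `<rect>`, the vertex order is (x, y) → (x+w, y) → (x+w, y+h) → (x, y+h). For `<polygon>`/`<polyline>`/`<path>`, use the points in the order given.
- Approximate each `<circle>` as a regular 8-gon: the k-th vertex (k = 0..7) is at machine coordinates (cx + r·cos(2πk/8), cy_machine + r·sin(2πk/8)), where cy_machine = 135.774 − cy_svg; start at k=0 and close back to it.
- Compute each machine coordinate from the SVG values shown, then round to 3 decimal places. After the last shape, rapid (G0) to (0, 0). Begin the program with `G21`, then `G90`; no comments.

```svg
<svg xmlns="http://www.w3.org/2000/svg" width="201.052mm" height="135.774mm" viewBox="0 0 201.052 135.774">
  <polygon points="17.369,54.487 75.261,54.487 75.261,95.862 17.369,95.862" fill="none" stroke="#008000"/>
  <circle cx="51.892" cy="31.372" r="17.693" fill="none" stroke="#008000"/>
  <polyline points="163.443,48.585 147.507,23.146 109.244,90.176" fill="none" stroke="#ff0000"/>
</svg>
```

G21
G90
G0 X17.369 Y81.287
M3 S870
G1 X75.261 Y81.287 F1104
G1 X75.261 Y39.912
G1 X17.369 Y39.912
G1 X17.369 Y81.287
M5
G0 X69.585 Y104.402
M3 S870
G1 X64.403 Y116.913 F1104
G1 X51.892 Y122.095
G1 X39.381 Y116.913
G1 X34.199 Y104.402
G1 X39.381 Y91.891
G1 X51.892 Y86.709
G1 X64.403 Y91.891
G1 X69.585 Y104.402
M5
G0 X163.443 Y87.189
M3 S493
G1 X147.507 Y112.628 F1895
G1 X109.244 Y45.598
M5
G0 X0.000 Y0.000

1 u = 1 mm; y_m = 135.774 − y.

[1] `<polygon>` rectangle, #008000→cut S870 F1104: (17.369,81.287) → (75.261,81.287) → (75.261,39.912) → (17.369,39.912) → (17.369,81.287) (closed)

[2] `<circle>` circle, #008000→cut S870 F1104: (69.585,104.402) → (64.403,116.913) → (51.892,122.095) → (39.381,116.913) → (34.199,104.402) → (39.381,91.891) → (51.892,86.709) → (64.403,91.891) → (69.585,104.402) (closed)

[3] `<polyline>` open polyline, #ff0000→score S493 F1895: (163.443,87.189) → (147.507,112.628) → (109.244,45.598)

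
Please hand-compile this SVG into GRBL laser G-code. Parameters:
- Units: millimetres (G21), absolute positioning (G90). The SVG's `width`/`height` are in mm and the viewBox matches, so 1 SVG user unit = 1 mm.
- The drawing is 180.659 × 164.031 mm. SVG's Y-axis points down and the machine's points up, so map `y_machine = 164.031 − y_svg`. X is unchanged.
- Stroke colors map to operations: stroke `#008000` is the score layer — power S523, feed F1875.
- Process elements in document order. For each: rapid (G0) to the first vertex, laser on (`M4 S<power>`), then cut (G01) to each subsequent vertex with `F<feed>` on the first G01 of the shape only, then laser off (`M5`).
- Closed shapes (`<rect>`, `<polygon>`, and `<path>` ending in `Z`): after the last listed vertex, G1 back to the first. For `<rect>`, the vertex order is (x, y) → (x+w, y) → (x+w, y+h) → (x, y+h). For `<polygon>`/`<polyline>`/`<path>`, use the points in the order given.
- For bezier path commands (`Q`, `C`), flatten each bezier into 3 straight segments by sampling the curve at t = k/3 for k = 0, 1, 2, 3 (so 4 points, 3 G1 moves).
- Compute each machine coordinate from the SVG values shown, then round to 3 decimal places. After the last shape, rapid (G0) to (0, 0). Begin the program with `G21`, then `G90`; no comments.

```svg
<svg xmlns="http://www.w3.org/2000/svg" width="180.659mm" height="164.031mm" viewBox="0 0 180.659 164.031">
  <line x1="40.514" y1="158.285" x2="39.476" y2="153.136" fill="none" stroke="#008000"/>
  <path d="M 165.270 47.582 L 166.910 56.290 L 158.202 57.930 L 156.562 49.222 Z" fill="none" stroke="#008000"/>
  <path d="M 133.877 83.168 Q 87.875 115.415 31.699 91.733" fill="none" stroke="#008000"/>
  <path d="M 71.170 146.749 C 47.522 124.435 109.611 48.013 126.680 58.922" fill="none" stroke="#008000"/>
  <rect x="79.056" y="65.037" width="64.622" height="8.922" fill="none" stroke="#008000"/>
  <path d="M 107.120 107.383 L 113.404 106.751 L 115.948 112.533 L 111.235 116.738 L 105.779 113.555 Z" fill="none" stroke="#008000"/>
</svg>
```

viewBox `0 0 180.659 164.031` with mm width/height → 1 unit = 1 mm. Flip: y_m = 164.031 − y_svg.

**Shape 1** — `<line>` line segment, stroke `#008000` → score (S523, F1875). Machine vertices: (40.514,5.746) → (39.476,10.895). Open path.

**Shape 2** — `<path>` regular polygon, stroke `#008000` → score (S523, F1875). Machine vertices: (165.270,116.449) → (166.910,107.741) → (158.202,106.101) → (156.562,114.809) → (165.270,116.449). Closed: final G1 returns to the first vertex.

**Shape 3** — `<path>` quadratic bezier, stroke `#008000` → score (S523, F1875). Control points (SVG): P0=(133.877,83.168), P1=(87.875,115.415), P2=(31.699,91.733); sampled at t=k/3. Machine vertices: (133.877,80.863) → (102.079,65.579) → (68.019,62.724) → (31.699,72.298). Open path.

**Shape 4** — `<path>` cubic bezier, stroke `#008000` → score (S523, F1875). Control points (SVG): P0=(71.170,146.749), P1=(47.522,124.435), P2=(109.611,48.013), P3=(126.680,58.922); sampled at t=k/3. Machine vertices: (71.170,17.282) → (71.258,52.394) → (99.447,92.146) → (126.680,105.109). Open path.

**Shape 5** — `<rect>` rectangle, stroke `#008000` → score (S523, F1875). Machine vertices: (79.056,98.994) → (143.678,98.994) → (143.678,90.072) → (79.056,90.072) → (79.056,98.994). Closed: final G1 returns to the first vertex.

**Shape 6** — `<path>` regular polygon, stroke `#008000` → score (S523, F1875). Machine vertices: (107.120,56.648) → (113.404,57.280) → (115.948,51.498) → (111.235,47.293) → (105.779,50.476) → (107.120,56.648). Closed: final G1 returns to the first vertex.

G21
G90
G0 X40.514 Y5.746
M4 S523
G01 X39.476 Y10.895 F1875
M5
G0 X165.270 Y116.449
M4 S523
G01 X166.910 Y107.741 F1875
G01 X158.202 Y106.101
G01 X156.562 Y114.809
G01 X165.270 Y116.449
M5
G0 X133.877 Y80.863
M4 S523
G01 X102.079 Y65.579 F1875
G01 X68.019 Y62.724
G01 X31.699 Y72.298
M5
G0 X71.170 Y17.282
M4 S523
G01 X71.258 Y52.394 F1875
G01 X99.447 Y92.146
G01 X126.680 Y105.109
M5
G0 X79.056 Y98.994
M4 S523
G01 X143.678 Y98.994 F1875
G01 X143.678 Y90.072
G01 X79.056 Y90.072
G01 X79.056 Y98.994
M5
G0 X107.120 Y56.648
M4 S523
G01 X113.404 Y57.280 F1875
G01 X115.948 Y51.498
G01 X111.235 Y47.293
G01 X105.779 Y50.476
G01 X107.120 Y56.648
M5
G0 X0.000 Y0.000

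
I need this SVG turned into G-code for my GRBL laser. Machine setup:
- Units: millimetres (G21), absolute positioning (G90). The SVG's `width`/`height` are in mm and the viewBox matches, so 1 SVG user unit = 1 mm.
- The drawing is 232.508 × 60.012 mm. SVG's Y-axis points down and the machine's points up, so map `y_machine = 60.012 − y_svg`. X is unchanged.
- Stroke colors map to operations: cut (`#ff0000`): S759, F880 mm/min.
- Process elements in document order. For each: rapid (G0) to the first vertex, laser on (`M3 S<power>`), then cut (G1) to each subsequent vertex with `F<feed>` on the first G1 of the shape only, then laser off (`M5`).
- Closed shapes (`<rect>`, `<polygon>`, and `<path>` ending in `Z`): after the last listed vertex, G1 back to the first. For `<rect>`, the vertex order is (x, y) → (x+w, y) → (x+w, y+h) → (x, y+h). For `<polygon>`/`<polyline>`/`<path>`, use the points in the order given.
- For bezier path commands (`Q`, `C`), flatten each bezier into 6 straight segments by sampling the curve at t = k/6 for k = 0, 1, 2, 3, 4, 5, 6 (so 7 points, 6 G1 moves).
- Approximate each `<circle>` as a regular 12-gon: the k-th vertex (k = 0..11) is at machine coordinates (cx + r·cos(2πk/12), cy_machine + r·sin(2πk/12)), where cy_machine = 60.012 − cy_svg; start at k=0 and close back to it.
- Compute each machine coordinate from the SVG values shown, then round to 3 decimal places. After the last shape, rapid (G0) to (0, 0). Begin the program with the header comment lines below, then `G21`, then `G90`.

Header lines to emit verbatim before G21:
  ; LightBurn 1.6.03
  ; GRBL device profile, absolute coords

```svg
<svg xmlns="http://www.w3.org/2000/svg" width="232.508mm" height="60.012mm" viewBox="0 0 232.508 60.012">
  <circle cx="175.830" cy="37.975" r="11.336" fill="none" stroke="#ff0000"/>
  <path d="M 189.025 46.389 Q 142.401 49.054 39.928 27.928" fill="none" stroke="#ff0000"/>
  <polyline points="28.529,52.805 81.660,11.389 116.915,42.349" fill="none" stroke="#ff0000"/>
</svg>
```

1 u = 1 mm; y_m = 60.012 − y.

[1] `<circle>` circle, #ff0000→cut S759 F880: (187.166,22.037) → (185.647,27.705) → (181.498,31.854) → (175.830,33.373) → (170.162,31.854) → (166.013,27.705) → (164.494,22.037) → (166.013,16.369) → (170.162,12.220) → (175.830,10.701) → (181.498,12.220) → (185.647,16.369) → (187.166,22.037) (closed)

[2] `<path>` quadratic bezier, #ff0000→cut S759 F880: (189.025,13.623) → (171.932,13.396) → (151.737,14.490) → (128.439,16.906) → (102.038,20.643) → (72.534,25.703) → (39.928,32.084)

[3] `<polyline>` open polyline, #ff0000→cut S759 F880: (28.529,7.207) → (81.660,48.623) → (116.915,17.663)

; LightBurn 1.6.03
; GRBL device profile, absolute coords
G21
G90
G0 X187.166 Y22.037
M3 S759
G1 X185.647 Y27.705 F880
G1 X181.498 Y31.854
G1 X175.830 Y33.373
G1 X170.162 Y31.854
G1 X166.013 Y27.705
G1 X164.494 Y22.037
G1 X166.013 Y16.369
G1 X170.162 Y12.220
G1 X175.830 Y10.701
G1 X181.498 Y12.220
G1 X185.647 Y16.369
G1 X187.166 Y22.037
M5
G0 X189.025 Y13.623
M3 S759
G1 X171.932 Y13.396 F880
G1 X151.737 Y14.490
G1 X128.439 Y16.906
G1 X102.038 Y20.643
G1 X72.534 Y25.703
G1 X39.928 Y32.084
M5
G0 X28.529 Y7.207
M3 S759
G1 X81.660 Y48.623 F880
G1 X116.915 Y17.663
M5
G0 X0.000 Y0.000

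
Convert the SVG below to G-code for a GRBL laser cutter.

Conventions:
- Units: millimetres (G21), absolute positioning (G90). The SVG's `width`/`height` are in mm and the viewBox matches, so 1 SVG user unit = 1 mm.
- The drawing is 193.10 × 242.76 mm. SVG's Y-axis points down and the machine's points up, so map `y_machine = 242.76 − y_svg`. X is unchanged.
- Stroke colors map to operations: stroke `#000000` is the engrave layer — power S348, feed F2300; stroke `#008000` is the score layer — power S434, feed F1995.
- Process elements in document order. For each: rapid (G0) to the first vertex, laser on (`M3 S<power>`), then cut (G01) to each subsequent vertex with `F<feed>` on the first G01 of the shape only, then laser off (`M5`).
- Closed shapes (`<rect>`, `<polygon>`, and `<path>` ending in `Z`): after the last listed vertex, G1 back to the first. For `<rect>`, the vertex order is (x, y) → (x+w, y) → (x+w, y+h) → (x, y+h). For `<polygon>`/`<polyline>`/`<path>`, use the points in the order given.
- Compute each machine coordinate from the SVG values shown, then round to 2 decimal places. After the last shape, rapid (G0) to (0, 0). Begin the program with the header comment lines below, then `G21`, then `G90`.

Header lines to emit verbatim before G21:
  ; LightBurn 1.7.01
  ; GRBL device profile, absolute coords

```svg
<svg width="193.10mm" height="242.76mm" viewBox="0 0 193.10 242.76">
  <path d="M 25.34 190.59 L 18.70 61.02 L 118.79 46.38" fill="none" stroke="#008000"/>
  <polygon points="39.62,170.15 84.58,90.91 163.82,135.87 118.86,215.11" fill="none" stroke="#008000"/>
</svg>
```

Since the viewBox matches the mm dimensions, user units are millimetres directly. The only transform is the Y-flip y_m = 242.76 − y_svg.

Shape 1 is a open polyline drawn with `<path>`. Its stroke #008000 means score at S434, F1995. After flipping Y the toolpath is (25.34,52.17) → (18.70,181.74) → (118.79,196.38).

Shape 2 is a regular polygon drawn with `<polygon>`. Its stroke #008000 means score at S434, F1995. After flipping Y the toolpath is (39.62,72.61) → (84.58,151.85) → (163.82,106.89) → (118.86,27.65) → (39.62,72.61), returning to the start.

; LightBurn 1.7.01
; GRBL device profile, absolute coords
G21
G90
G0 X25.34 Y52.17
M3 S434
G01 X18.70 Y181.74 F1995
G01 X118.79 Y196.38
M5
G0 X39.62 Y72.61
M3 S434
G01 X84.58 Y151.85 F1995
G01 X163.82 Y106.89
G01 X118.86 Y27.65
G01 X39.62 Y72.61
M5
G0 X0.00 Y0.00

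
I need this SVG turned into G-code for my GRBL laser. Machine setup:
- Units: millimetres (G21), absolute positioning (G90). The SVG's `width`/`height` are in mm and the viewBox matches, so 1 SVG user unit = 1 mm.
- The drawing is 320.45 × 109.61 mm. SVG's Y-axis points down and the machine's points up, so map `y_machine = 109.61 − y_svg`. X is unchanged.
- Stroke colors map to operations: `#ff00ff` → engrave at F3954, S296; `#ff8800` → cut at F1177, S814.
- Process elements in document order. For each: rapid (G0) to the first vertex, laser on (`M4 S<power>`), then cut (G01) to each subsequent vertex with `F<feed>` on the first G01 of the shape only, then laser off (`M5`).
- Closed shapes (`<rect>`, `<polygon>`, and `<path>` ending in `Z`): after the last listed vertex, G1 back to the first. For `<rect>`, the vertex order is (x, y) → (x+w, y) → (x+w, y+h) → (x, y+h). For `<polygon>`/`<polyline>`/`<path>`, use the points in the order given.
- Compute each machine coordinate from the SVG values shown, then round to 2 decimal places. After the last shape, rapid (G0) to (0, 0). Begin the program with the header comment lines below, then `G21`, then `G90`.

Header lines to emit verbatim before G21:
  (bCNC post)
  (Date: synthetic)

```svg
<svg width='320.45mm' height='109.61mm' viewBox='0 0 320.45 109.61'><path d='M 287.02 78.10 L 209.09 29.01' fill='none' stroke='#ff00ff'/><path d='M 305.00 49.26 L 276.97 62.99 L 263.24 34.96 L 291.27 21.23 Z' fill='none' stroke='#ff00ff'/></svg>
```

(bCNC post)
(Date: synthetic)
G21
G90
G0 X287.02 Y31.51
M4 S296
G01 X209.09 Y80.60 F3954
M5
G0 X305.00 Y60.35
M4 S296
G01 X276.97 Y46.62 F3954
G01 X263.24 Y74.65
G01 X291.27 Y88.38
G01 X305.00 Y60.35
M5
G0 X0.00 Y0.00

Since the viewBox matches the mm dimensions, user units are millimetres directly. The only transform is the Y-flip y_m = 109.61 − y_svg.

Shape 1 is a line segment drawn with `<path>`. Its stroke #ff00ff means engrave at S296, F3954. After flipping Y the toolpath is (287.02,31.51) → (209.09,80.60).

Shape 2 is a regular polygon drawn with `<path>`. Its stroke #ff00ff means engrave at S296, F3954. After flipping Y the toolpath is (305.00,60.35) → (276.97,46.62) → (263.24,74.65) → (291.27,88.38) → (305.00,60.35), returning to the start.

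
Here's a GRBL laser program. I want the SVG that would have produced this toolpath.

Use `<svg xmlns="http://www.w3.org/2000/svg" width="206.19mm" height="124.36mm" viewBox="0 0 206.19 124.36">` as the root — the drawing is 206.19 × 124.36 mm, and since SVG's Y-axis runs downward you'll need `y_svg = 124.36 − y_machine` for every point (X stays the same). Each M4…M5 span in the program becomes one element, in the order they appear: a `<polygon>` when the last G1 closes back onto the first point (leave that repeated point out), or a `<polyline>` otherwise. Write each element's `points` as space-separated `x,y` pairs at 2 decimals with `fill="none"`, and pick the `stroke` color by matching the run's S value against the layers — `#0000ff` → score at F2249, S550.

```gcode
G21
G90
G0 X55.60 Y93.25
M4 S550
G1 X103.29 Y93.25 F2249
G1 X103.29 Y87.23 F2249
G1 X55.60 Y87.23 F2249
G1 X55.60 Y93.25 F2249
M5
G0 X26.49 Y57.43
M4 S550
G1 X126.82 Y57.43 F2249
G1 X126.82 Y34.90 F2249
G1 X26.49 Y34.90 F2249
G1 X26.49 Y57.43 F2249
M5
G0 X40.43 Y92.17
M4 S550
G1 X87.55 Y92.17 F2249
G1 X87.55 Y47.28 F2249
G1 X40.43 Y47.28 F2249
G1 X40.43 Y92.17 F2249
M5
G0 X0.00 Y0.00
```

<svg xmlns="http://www.w3.org/2000/svg" width="206.19mm" height="124.36mm" viewBox="0 0 206.19 124.36">
  <polygon points="55.60,31.11 103.29,31.11 103.29,37.13 55.60,37.13" fill="none" stroke="#0000ff"/>
  <polygon points="26.49,66.93 126.82,66.93 126.82,89.46 26.49,89.46" fill="none" stroke="#0000ff"/>
  <polygon points="40.43,32.19 87.55,32.19 87.55,77.08 40.43,77.08" fill="none" stroke="#0000ff"/>
</svg>

Machine Y-up, SVG Y-down with viewBox height 124.36, so y_svg = 124.36 − y_machine; X carries over. Every run uses S550, so all elements get stroke `#0000ff` (score).

Run 1: The run returns to its start, so emit a `<polygon>` with points (Y-flipped): 55.60,31.11 103.29,31.11 103.29,37.13 55.60,37.13.

Run 2: The run returns to its start, so emit a `<polygon>` with points (Y-flipped): 26.49,66.93 126.82,66.93 126.82,89.46 26.49,89.46.

Run 3: The run returns to its start, so emit a `<polygon>` with points (Y-flipped): 40.43,32.19 87.55,32.19 87.55,77.08 40.43,77.08.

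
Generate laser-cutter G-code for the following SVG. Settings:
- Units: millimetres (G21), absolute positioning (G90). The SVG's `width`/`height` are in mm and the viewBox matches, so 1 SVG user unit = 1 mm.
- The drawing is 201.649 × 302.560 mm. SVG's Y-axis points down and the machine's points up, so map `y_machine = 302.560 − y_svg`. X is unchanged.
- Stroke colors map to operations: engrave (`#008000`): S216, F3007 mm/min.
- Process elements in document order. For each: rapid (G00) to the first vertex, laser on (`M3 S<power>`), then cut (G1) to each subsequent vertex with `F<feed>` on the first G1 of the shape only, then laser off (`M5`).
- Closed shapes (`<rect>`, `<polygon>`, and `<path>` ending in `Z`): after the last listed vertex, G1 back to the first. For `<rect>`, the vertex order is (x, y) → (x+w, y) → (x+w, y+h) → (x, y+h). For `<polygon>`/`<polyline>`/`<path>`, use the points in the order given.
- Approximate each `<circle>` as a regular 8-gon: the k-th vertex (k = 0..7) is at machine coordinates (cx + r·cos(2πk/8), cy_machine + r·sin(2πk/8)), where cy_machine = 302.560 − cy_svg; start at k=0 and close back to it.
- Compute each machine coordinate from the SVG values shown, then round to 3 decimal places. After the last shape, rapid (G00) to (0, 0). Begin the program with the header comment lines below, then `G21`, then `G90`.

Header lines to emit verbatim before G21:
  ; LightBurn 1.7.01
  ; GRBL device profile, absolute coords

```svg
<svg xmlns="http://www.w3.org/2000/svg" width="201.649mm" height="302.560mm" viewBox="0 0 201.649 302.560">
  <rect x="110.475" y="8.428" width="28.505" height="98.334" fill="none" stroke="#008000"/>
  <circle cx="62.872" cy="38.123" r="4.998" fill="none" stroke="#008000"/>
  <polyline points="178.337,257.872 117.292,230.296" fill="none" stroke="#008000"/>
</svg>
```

viewBox `0 0 201.649 302.560` with mm width/height → 1 unit = 1 mm. Flip: y_m = 302.560 − y_svg.

**Shape 1** — `<rect>` rectangle, stroke `#008000` → engrave (S216, F3007). Machine vertices: (110.475,294.132) → (138.980,294.132) → (138.980,195.798) → (110.475,195.798) → (110.475,294.132). Closed: final G1 returns to the first vertex.

**Shape 2** — `<circle>` circle, stroke `#008000` → engrave (S216, F3007). Machine vertices: (67.870,264.437) → (66.406,267.971) → (62.872,269.435) → (59.338,267.971) → (57.874,264.437) → (59.338,260.903) → (62.872,259.439) → (66.406,260.903) → (67.870,264.437). Closed: final G1 returns to the first vertex.

**Shape 3** — `<polyline>` line segment, stroke `#008000` → engrave (S216, F3007). Machine vertices: (178.337,44.688) → (117.292,72.264). Open path.

; LightBurn 1.7.01
; GRBL device profile, absolute coords
G21
G90
G00 X110.475 Y294.132
M3 S216
G1 X138.980 Y294.132 F3007
G1 X138.980 Y195.798
G1 X110.475 Y195.798
G1 X110.475 Y294.132
M5
G00 X67.870 Y264.437
M3 S216
G1 X66.406 Y267.971 F3007
G1 X62.872 Y269.435
G1 X59.338 Y267.971
G1 X57.874 Y264.437
G1 X59.338 Y260.903
G1 X62.872 Y259.439
G1 X66.406 Y260.903
G1 X67.870 Y264.437
M5
G00 X178.337 Y44.688
M3 S216
G1 X117.292 Y72.264 F3007
M5
G00 X0.000 Y0.000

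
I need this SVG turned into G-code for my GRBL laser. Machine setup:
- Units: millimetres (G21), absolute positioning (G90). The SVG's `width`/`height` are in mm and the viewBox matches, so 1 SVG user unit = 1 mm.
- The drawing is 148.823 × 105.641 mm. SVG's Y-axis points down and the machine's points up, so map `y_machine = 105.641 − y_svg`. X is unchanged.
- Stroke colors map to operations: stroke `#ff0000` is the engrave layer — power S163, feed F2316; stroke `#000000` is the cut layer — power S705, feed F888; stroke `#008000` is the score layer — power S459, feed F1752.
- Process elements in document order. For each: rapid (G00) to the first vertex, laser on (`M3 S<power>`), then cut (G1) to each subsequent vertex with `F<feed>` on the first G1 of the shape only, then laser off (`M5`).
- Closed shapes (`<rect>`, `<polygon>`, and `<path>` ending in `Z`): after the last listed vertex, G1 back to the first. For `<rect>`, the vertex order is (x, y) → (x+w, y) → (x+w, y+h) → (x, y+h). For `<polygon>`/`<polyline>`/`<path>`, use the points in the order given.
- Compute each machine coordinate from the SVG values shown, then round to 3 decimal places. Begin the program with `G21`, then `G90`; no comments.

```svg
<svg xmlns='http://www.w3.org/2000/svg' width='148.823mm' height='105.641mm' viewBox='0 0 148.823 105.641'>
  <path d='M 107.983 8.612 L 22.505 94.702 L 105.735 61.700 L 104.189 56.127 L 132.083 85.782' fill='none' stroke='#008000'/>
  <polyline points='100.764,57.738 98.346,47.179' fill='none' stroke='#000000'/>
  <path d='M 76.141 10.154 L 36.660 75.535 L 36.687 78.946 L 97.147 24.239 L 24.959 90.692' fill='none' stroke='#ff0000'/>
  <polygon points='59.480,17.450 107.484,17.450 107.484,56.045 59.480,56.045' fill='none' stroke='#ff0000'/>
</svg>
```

1 u = 1 mm; y_m = 105.641 − y.

[1] `<path>` open polyline, #008000→score S459 F1752: (107.983,97.029) → (22.505,10.939) → (105.735,43.941) → (104.189,49.514) → (132.083,19.859)

[2] `<polyline>` line segment, #000000→cut S705 F888: (100.764,47.903) → (98.346,58.462)

[3] `<path>` open polyline, #ff0000→engrave S163 F2316: (76.141,95.487) → (36.660,30.106) → (36.687,26.695) → (97.147,81.402) → (24.959,14.949)

[4] `<polygon>` rectangle, #ff0000→engrave S163 F2316: (59.480,88.191) → (107.484,88.191) → (107.484,49.596) → (59.480,49.596) → (59.480,88.191) (closed)

G21
G90
G00 X107.983 Y97.029
M3 S459
G1 X22.505 Y10.939 F1752
G1 X105.735 Y43.941
G1 X104.189 Y49.514
G1 X132.083 Y19.859
M5
G00 X100.764 Y47.903
M3 S705
G1 X98.346 Y58.462 F888
M5
G00 X76.141 Y95.487
M3 S163
G1 X36.660 Y30.106 F2316
G1 X36.687 Y26.695
G1 X97.147 Y81.402
G1 X24.959 Y14.949
M5
G00 X59.480 Y88.191
M3 S163
G1 X107.484 Y88.191 F2316
G1 X107.484 Y49.596
G1 X59.480 Y49.596
G1 X59.480 Y88.191
M5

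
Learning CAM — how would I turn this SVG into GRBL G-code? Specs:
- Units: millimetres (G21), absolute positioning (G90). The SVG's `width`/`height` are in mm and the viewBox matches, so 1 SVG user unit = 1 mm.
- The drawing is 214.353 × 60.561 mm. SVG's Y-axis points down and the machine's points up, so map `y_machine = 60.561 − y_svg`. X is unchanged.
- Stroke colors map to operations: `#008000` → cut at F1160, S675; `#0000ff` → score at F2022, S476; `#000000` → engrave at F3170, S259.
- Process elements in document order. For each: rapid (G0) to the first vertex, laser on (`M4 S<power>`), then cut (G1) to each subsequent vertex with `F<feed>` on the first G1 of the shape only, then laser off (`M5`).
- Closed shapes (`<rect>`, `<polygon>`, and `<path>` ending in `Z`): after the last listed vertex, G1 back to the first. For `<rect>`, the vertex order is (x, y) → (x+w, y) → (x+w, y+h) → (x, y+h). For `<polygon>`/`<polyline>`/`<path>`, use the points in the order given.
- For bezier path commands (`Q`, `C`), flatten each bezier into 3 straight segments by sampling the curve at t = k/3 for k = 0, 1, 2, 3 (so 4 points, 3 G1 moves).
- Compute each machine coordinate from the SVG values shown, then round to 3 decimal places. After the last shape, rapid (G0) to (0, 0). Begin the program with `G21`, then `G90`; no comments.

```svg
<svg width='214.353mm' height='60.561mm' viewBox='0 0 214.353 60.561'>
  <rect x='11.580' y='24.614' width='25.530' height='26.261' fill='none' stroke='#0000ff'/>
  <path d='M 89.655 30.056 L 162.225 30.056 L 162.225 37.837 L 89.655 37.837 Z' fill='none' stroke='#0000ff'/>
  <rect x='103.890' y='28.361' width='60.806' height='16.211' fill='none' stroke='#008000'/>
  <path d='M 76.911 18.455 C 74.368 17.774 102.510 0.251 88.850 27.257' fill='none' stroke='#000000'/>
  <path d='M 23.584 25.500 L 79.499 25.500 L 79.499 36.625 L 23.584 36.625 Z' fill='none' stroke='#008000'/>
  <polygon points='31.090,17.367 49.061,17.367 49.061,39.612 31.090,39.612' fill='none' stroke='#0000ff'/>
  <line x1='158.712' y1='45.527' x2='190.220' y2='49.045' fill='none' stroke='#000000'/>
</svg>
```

G21
G90
G0 X11.580 Y35.947
M4 S476
G1 X37.110 Y35.947 F2022
G1 X37.110 Y9.686
G1 X11.580 Y9.686
G1 X11.580 Y35.947
M5
G0 X89.655 Y30.505
M4 S476
G1 X162.225 Y30.505 F2022
G1 X162.225 Y22.724
G1 X89.655 Y22.724
G1 X89.655 Y30.505
M5
G0 X103.890 Y32.200
M4 S675
G1 X164.696 Y32.200 F1160
G1 X164.696 Y15.989
G1 X103.890 Y15.989
G1 X103.890 Y32.200
M5
G0 X76.911 Y42.106
M4 S259
G1 X81.912 Y46.128 F3170
G1 X91.261 Y47.740
G1 X88.850 Y33.304
M5
G0 X23.584 Y35.061
M4 S675
G1 X79.499 Y35.061 F1160
G1 X79.499 Y23.936
G1 X23.584 Y23.936
G1 X23.584 Y35.061
M5
G0 X31.090 Y43.194
M4 S476
G1 X49.061 Y43.194 F2022
G1 X49.061 Y20.949
G1 X31.090 Y20.949
G1 X31.090 Y43.194
M5
G0 X158.712 Y15.034
M4 S259
G1 X190.220 Y11.516 F3170
M5
G0 X0.000 Y0.000

Since the viewBox matches the mm dimensions, user units are millimetres directly. The only transform is the Y-flip y_m = 60.561 − y_svg.

Shape 1 is a rectangle drawn with `<rect>`. Its stroke #0000ff means score at S476, F2022. After flipping Y the toolpath is (11.580,35.947) → (37.110,35.947) → (37.110,9.686) → (11.580,9.686) → (11.580,35.947), returning to the start.

Shape 2 is a rectangle drawn with `<path>`. Its stroke #0000ff means score at S476, F2022. After flipping Y the toolpath is (89.655,30.505) → (162.225,30.505) → (162.225,22.724) → (89.655,22.724) → (89.655,30.505), returning to the start.

Shape 3 is a rectangle drawn with `<rect>`. Its stroke #008000 means cut at S675, F1160. After flipping Y the toolpath is (103.890,32.200) → (164.696,32.200) → (164.696,15.989) → (103.890,15.989) → (103.890,32.200), returning to the start.

Shape 4 is a cubic bezier drawn with `<path>`. Its stroke #000000 means engrave at S259, F3170. After flipping Y the toolpath is (76.911,42.106) → (81.912,46.128) → (91.261,47.740) → (88.850,33.304).

Shape 5 is a rectangle drawn with `<path>`. Its stroke #008000 means cut at S675, F1160. After flipping Y the toolpath is (23.584,35.061) → (79.499,35.061) → (79.499,23.936) → (23.584,23.936) → (23.584,35.061), returning to the start.

Shape 6 is a rectangle drawn with `<polygon>`. Its stroke #0000ff means score at S476, F2022. After flipping Y the toolpath is (31.090,43.194) → (49.061,43.194) → (49.061,20.949) → (31.090,20.949) → (31.090,43.194), returning to the start.

Shape 7 is a line segment drawn with `<line>`. Its stroke #000000 means engrave at S259, F3170. After flipping Y the toolpath is (158.712,15.034) → (190.220,11.516).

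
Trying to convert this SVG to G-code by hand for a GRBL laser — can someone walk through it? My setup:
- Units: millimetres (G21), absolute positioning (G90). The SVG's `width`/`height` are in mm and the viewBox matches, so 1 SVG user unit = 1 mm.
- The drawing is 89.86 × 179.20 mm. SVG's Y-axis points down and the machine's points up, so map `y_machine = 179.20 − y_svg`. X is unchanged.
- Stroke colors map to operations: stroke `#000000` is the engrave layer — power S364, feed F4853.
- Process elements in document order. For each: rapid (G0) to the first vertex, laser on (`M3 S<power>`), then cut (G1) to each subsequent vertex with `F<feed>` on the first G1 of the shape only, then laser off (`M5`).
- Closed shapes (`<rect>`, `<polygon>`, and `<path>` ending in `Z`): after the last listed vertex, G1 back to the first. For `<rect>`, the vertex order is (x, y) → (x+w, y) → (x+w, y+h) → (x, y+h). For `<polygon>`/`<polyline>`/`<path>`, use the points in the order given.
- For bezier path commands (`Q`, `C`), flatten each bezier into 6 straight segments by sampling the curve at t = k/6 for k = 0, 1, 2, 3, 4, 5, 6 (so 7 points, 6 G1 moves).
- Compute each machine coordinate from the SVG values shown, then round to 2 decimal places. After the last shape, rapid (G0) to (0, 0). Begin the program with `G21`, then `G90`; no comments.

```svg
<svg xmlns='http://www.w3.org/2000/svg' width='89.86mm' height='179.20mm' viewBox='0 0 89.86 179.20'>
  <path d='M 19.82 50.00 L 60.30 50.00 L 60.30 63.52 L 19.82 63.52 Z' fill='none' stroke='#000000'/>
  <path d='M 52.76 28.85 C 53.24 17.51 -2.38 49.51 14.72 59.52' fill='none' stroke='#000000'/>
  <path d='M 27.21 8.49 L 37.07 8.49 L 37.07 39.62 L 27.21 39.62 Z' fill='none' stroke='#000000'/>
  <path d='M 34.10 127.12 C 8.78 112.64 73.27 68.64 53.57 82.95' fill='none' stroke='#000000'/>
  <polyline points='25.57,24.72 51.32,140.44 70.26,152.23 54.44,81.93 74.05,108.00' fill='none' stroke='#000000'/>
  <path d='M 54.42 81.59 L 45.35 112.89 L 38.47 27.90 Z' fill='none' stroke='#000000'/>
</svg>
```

viewBox `0 0 89.86 179.20` with mm width/height → 1 unit = 1 mm. Flip: y_m = 179.20 − y_svg.

**Shape 1** — `<path>` rectangle, stroke `#000000` → engrave (S364, F4853). Machine vertices: (19.82,129.20) → (60.30,129.20) → (60.30,115.68) → (19.82,115.68) → (19.82,129.20). Closed: final G1 returns to the first vertex.

**Shape 2** — `<path>` cubic bezier, stroke `#000000` → engrave (S364, F4853). Control points (SVG): P0=(52.76,28.85), P1=(53.24,17.51), P2=(-2.38,49.51), P3=(14.72,59.52); sampled at t=k/6. Machine vertices: (52.76,150.35) → (48.92,152.71) → (39.31,149.66) → (27.51,143.02) → (17.09,134.60) → (11.63,126.22) → (14.72,119.68). Open path.

**Shape 3** — `<path>` rectangle, stroke `#000000` → engrave (S364, F4853). Machine vertices: (27.21,170.71) → (37.07,170.71) → (37.07,139.58) → (27.21,139.58) → (27.21,170.71). Closed: final G1 returns to the first vertex.

**Shape 4** — `<path>` cubic bezier, stroke `#000000` → engrave (S364, F4853). Control points (SVG): P0=(34.10,127.12), P1=(8.78,112.64), P2=(73.27,68.64), P3=(53.57,82.95); sampled at t=k/6. Machine vertices: (34.10,52.08) → (28.12,61.37) → (32.27,73.15) → (41.73,84.96) → (51.65,94.38) → (57.21,98.95) → (53.57,96.25). Open path.

**Shape 5** — `<polyline>` open polyline, stroke `#000000` → engrave (S364, F4853). Machine vertices: (25.57,154.48) → (51.32,38.76) → (70.26,26.97) → (54.44,97.27) → (74.05,71.20). Open path.

**Shape 6** — `<path>` closed polygon, stroke `#000000` → engrave (S364, F4853). Machine vertices: (54.42,97.61) → (45.35,66.31) → (38.47,151.30) → (54.42,97.61). Closed: final G1 returns to the first vertex.

G21
G90
G0 X19.82 Y129.20
M3 S364
G1 X60.30 Y129.20 F4853
G1 X60.30 Y115.68
G1 X19.82 Y115.68
G1 X19.82 Y129.20
M5
G0 X52.76 Y150.35
M3 S364
G1 X48.92 Y152.71 F4853
G1 X39.31 Y149.66
G1 X27.51 Y143.02
G1 X17.09 Y134.60
G1 X11.63 Y126.22
G1 X14.72 Y119.68
M5
G0 X27.21 Y170.71
M3 S364
G1 X37.07 Y170.71 F4853
G1 X37.07 Y139.58
G1 X27.21 Y139.58
G1 X27.21 Y170.71
M5
G0 X34.10 Y52.08
M3 S364
G1 X28.12 Y61.37 F4853
G1 X32.27 Y73.15
G1 X41.73 Y84.96
G1 X51.65 Y94.38
G1 X57.21 Y98.95
G1 X53.57 Y96.25
M5
G0 X25.57 Y154.48
M3 S364
G1 X51.32 Y38.76 F4853
G1 X70.26 Y26.97
G1 X54.44 Y97.27
G1 X74.05 Y71.20
M5
G0 X54.42 Y97.61
M3 S364
G1 X45.35 Y66.31 F4853
G1 X38.47 Y151.30
G1 X54.42 Y97.61
M5
G0 X0.00 Y0.00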